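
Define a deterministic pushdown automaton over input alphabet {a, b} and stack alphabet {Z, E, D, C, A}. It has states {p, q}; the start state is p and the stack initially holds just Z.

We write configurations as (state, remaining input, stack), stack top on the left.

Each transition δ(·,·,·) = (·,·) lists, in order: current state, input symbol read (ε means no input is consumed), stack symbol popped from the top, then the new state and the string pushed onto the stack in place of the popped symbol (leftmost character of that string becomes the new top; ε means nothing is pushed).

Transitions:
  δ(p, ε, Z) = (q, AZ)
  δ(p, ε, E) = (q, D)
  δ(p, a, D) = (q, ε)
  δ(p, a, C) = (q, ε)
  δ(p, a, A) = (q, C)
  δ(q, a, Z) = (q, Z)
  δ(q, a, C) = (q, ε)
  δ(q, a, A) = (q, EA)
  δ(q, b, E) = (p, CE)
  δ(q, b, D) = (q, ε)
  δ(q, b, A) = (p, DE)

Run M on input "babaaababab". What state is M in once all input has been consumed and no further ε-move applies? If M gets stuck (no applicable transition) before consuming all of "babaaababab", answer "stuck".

stuck

(p, babaaababab, Z)
  ε-move, top Z: go to q, push AZ → (q, babaaababab, AZ)
  read b, top A: go to p, push DE → (p, abaaababab, DEZ)
  read a, top D: go to q, push ε → (q, baaababab, EZ)
  read b, top E: go to p, push CE → (p, aaababab, CEZ)
  read a, top C: go to q, push ε → (q, aababab, EZ)
No transition for (q, a, top E); M blocks with input aababab remaining.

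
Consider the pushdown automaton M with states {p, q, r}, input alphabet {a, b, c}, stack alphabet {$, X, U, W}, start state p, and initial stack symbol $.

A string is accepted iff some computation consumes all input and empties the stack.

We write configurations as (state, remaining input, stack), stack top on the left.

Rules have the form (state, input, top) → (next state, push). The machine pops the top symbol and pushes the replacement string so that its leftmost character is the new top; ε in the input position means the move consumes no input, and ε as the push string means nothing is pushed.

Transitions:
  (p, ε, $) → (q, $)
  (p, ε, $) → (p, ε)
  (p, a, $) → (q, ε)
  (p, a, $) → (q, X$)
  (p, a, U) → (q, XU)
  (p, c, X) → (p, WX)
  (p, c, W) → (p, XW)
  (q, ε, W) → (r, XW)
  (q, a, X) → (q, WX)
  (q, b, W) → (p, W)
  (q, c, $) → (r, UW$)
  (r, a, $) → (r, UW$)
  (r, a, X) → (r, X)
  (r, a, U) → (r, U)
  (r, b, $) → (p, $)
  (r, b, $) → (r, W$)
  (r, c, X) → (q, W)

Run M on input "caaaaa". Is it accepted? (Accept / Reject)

No computation consumes all input and empties the stack.

Reject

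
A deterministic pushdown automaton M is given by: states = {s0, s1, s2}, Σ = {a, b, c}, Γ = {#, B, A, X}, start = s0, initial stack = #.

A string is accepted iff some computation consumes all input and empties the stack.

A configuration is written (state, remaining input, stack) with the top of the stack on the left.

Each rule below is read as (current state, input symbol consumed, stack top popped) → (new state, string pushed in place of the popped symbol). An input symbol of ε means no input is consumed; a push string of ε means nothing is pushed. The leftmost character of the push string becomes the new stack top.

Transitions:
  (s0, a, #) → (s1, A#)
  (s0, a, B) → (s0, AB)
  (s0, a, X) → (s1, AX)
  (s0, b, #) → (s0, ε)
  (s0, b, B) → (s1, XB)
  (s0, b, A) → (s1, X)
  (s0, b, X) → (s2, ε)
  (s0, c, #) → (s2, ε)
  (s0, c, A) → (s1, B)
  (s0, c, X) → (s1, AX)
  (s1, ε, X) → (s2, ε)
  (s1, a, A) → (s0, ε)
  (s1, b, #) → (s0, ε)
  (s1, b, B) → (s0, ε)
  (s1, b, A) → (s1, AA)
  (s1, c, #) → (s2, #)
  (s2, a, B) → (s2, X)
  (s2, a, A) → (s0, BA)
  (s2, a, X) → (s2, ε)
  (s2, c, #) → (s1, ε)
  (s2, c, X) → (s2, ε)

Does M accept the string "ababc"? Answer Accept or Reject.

Accept

(s0, ababc, #)
  read a, top #: go to s1, push A# → (s1, babc, A#)
  read b, top A: go to s1, push AA → (s1, abc, AA#)
  read a, top A: go to s0, push ε → (s0, bc, A#)
  read b, top A: go to s1, push X → (s1, c, X#)
  ε-move, top X: go to s2, push ε → (s2, c, #)
  read c, top #: go to s1, push ε → (s1, ε, ε)
All input consumed and the stack is empty.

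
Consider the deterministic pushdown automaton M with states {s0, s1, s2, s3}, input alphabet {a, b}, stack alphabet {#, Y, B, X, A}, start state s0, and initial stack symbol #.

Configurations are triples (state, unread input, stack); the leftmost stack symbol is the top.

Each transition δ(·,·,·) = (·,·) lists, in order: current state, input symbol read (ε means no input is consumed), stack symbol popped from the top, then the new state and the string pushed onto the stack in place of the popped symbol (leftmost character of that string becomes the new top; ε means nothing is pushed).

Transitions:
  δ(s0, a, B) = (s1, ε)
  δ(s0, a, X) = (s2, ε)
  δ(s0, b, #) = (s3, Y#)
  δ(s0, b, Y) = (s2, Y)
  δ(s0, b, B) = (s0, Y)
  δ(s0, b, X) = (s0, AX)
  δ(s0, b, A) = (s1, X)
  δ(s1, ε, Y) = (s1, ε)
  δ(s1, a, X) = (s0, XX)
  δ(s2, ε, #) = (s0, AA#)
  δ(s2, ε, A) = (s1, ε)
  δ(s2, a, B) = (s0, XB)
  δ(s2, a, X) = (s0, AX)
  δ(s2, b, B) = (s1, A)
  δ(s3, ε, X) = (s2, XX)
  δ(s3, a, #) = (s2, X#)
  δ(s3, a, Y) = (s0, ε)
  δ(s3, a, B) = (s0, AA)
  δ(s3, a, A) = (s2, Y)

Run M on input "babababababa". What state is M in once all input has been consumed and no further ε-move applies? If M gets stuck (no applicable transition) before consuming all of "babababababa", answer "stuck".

(s0, babababababa, #)
  read b, top #: go to s3, push Y# → (s3, abababababa, Y#)
  read a, top Y: go to s0, push ε → (s0, bababababa, #)
  read b, top #: go to s3, push Y# → (s3, ababababa, Y#)
  read a, top Y: go to s0, push ε → (s0, babababa, #)
  read b, top #: go to s3, push Y# → (s3, abababa, Y#)
  read a, top Y: go to s0, push ε → (s0, bababa, #)
  read b, top #: go to s3, push Y# → (s3, ababa, Y#)
  read a, top Y: go to s0, push ε → (s0, baba, #)
  read b, top #: go to s3, push Y# → (s3, aba, Y#)
  read a, top Y: go to s0, push ε → (s0, ba, #)
  read b, top #: go to s3, push Y# → (s3, a, Y#)
  read a, top Y: go to s0, push ε → (s0, ε, #)
All input consumed; M is in state s0.

s0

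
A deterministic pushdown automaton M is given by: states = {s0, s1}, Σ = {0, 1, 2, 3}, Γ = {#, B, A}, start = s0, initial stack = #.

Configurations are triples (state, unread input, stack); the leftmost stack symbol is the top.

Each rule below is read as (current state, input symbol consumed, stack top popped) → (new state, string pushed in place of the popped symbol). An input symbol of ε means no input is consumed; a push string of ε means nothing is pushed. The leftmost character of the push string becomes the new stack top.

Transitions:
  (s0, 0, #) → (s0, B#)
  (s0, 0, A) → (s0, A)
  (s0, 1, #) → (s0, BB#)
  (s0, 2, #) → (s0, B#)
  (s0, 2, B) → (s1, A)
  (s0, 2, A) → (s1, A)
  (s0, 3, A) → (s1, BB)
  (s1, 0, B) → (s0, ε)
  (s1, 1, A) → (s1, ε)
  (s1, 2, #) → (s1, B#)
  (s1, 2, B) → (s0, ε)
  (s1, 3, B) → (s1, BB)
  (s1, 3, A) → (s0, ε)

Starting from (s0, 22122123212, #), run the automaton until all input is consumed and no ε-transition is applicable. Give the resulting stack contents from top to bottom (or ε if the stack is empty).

(s0, 22122123212, #)
  read 2, top #: go to s0, push B# → (s0, 2122123212, B#)
  read 2, top B: go to s1, push A → (s1, 122123212, A#)
  read 1, top A: go to s1, push ε → (s1, 22123212, #)
  read 2, top #: go to s1, push B# → (s1, 2123212, B#)
  read 2, top B: go to s0, push ε → (s0, 123212, #)
  read 1, top #: go to s0, push BB# → (s0, 23212, BB#)
  read 2, top B: go to s1, push A → (s1, 3212, AB#)
  read 3, top A: go to s0, push ε → (s0, 212, B#)
  read 2, top B: go to s1, push A → (s1, 12, A#)
  read 1, top A: go to s1, push ε → (s1, 2, #)
  read 2, top #: go to s1, push B# → (s1, ε, B#)
All input consumed in state s1 with stack B#.

B#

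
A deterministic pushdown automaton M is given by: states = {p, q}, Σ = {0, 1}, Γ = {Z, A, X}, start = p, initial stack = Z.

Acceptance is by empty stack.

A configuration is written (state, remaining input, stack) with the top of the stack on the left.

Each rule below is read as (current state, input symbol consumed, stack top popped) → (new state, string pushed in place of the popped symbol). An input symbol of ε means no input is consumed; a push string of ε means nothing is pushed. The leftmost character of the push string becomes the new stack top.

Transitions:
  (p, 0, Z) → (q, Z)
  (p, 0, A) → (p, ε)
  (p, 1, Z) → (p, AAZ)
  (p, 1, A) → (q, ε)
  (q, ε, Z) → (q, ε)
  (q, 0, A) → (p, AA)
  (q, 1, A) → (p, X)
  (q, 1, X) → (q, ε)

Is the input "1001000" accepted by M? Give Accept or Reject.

Accept

(p, 1001000, Z)
  read 1, top Z: go to p, push AAZ → (p, 001000, AAZ)
  read 0, top A: go to p, push ε → (p, 01000, AZ)
  read 0, top A: go to p, push ε → (p, 1000, Z)
  read 1, top Z: go to p, push AAZ → (p, 000, AAZ)
  read 0, top A: go to p, push ε → (p, 00, AZ)
  read 0, top A: go to p, push ε → (p, 0, Z)
  read 0, top Z: go to q, push Z → (q, ε, Z)
  ε-move, top Z: go to q, push ε → (q, ε, ε)
All input consumed and the stack is empty.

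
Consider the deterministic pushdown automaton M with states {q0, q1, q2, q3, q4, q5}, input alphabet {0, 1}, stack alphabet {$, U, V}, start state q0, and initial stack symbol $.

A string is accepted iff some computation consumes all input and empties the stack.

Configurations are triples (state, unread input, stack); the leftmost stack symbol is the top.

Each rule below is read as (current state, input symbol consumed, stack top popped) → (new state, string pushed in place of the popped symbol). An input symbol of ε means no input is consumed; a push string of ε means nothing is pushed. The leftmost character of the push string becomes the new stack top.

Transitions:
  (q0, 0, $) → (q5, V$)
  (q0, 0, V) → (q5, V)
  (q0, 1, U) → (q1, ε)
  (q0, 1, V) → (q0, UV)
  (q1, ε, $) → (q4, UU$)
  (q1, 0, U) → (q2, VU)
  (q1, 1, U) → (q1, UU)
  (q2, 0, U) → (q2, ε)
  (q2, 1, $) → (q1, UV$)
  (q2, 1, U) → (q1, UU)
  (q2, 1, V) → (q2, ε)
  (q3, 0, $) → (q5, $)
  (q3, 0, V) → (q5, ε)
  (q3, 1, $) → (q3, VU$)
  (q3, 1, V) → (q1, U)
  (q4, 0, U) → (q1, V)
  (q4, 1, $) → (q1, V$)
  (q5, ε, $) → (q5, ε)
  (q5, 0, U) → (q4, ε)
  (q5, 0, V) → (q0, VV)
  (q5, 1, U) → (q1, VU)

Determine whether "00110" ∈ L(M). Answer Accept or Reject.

(q0, 00110, $) ⊢ (q5, 0110, V$) ⊢ (q0, 110, VV$) ⊢ (q0, 10, UVV$) ⊢ (q1, 0, VV$)
No transition applies at (q1, 0, VV$); input not fully consumed.

Reject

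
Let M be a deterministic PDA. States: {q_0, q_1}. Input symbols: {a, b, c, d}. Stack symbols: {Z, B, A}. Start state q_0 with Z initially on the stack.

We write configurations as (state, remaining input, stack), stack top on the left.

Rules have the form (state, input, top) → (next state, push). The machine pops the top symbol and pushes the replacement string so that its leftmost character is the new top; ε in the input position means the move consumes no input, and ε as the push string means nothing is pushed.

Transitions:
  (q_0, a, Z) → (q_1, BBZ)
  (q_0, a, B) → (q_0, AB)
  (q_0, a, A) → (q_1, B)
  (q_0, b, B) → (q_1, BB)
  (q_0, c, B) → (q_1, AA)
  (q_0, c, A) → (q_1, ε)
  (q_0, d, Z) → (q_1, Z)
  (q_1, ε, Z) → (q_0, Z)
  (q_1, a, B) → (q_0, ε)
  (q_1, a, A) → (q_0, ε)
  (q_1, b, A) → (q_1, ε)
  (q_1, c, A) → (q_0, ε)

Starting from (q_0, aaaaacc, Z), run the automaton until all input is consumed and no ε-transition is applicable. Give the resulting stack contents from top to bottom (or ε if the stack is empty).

(q_0, aaaaacc, Z)
  read a, top Z: go to q_1, push BBZ → (q_1, aaaacc, BBZ)
  read a, top B: go to q_0, push ε → (q_0, aaacc, BZ)
  read a, top B: go to q_0, push AB → (q_0, aacc, ABZ)
  read a, top A: go to q_1, push B → (q_1, acc, BBZ)
  read a, top B: go to q_0, push ε → (q_0, cc, BZ)
  read c, top B: go to q_1, push AA → (q_1, c, AAZ)
  read c, top A: go to q_0, push ε → (q_0, ε, AZ)
All input consumed in state q_0 with stack AZ.

AZ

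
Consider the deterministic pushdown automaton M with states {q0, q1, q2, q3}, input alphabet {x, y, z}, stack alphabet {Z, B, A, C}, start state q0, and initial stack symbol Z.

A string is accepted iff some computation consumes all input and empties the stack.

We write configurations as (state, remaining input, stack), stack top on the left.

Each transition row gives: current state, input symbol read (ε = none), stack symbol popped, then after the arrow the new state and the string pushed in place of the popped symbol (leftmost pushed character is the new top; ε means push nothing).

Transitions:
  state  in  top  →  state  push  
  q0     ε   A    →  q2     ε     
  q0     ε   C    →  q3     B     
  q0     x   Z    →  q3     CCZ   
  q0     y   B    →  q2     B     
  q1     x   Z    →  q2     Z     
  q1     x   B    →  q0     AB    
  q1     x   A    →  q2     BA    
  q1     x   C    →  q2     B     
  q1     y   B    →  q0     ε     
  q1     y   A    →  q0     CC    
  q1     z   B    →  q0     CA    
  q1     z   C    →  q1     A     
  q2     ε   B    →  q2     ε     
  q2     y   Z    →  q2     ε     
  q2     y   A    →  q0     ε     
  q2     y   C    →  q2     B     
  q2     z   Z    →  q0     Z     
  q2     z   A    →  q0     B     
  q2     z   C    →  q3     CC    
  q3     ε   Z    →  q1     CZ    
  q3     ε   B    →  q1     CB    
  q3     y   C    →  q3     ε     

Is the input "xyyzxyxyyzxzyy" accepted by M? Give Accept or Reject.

Accept

(q0, xyyzxyxyyzxzyy, Z)
  read x, top Z: go to q3, push CCZ → (q3, yyzxyxyyzxzyy, CCZ)
  read y, top C: go to q3, push ε → (q3, yzxyxyyzxzyy, CZ)
  read y, top C: go to q3, push ε → (q3, zxyxyyzxzyy, Z)
  ε-move, top Z: go to q1, push CZ → (q1, zxyxyyzxzyy, CZ)
  read z, top C: go to q1, push A → (q1, xyxyyzxzyy, AZ)
  read x, top A: go to q2, push BA → (q2, yxyyzxzyy, BAZ)
  ε-move, top B: go to q2, push ε → (q2, yxyyzxzyy, AZ)
  read y, top A: go to q0, push ε → (q0, xyyzxzyy, Z)
  read x, top Z: go to q3, push CCZ → (q3, yyzxzyy, CCZ)
  read y, top C: go to q3, push ε → (q3, yzxzyy, CZ)
  read y, top C: go to q3, push ε → (q3, zxzyy, Z)
  ε-move, top Z: go to q1, push CZ → (q1, zxzyy, CZ)
  read z, top C: go to q1, push A → (q1, xzyy, AZ)
  read x, top A: go to q2, push BA → (q2, zyy, BAZ)
  ε-move, top B: go to q2, push ε → (q2, zyy, AZ)
  read z, top A: go to q0, push B → (q0, yy, BZ)
  read y, top B: go to q2, push B → (q2, y, BZ)
  ε-move, top B: go to q2, push ε → (q2, y, Z)
  read y, top Z: go to q2, push ε → (q2, ε, ε)
All input consumed and the stack is empty.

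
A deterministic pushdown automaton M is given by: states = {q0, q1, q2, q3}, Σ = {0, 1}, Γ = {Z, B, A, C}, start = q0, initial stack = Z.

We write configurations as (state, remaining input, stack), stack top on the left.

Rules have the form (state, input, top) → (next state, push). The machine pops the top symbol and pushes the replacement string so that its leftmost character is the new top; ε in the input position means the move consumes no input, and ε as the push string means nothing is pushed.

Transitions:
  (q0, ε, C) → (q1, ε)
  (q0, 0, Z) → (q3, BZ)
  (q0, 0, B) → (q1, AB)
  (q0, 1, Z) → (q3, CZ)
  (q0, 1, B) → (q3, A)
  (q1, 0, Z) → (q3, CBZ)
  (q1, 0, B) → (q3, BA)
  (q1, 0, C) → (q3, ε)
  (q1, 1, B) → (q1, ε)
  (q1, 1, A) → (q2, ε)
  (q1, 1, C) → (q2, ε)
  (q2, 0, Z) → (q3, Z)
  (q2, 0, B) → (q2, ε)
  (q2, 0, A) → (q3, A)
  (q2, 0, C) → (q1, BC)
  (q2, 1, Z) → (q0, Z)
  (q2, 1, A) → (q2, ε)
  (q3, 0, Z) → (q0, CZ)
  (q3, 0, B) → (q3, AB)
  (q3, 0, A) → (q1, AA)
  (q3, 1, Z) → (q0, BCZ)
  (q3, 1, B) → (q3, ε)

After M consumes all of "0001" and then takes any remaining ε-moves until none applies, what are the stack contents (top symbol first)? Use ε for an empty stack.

(q0, 0001, Z)
  read 0, top Z: go to q3, push BZ → (q3, 001, BZ)
  read 0, top B: go to q3, push AB → (q3, 01, ABZ)
  read 0, top A: go to q1, push AA → (q1, 1, AABZ)
  read 1, top A: go to q2, push ε → (q2, ε, ABZ)
All input consumed in state q2 with stack ABZ.

ABZ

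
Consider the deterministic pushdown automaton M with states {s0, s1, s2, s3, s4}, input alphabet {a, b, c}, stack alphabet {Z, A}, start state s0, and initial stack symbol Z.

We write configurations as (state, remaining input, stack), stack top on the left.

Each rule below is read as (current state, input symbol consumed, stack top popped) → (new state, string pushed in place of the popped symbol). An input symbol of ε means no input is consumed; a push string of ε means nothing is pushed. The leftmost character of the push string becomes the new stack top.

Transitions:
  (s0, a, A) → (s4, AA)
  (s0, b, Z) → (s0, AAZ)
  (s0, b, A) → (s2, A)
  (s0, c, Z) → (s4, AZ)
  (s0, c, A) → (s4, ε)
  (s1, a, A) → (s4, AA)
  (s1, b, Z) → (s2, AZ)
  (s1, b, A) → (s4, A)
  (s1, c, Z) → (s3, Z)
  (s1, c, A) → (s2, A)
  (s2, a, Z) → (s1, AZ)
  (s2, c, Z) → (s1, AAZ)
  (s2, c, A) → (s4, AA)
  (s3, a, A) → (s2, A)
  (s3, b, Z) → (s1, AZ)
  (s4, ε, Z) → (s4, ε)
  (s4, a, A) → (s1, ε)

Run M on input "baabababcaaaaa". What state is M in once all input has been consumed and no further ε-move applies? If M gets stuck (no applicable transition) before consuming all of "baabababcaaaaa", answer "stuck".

s1

(s0, baabababcaaaaa, Z)
  read b, top Z: go to s0, push AAZ → (s0, aabababcaaaaa, AAZ)
  read a, top A: go to s4, push AA → (s4, abababcaaaaa, AAAZ)
  read a, top A: go to s1, push ε → (s1, bababcaaaaa, AAZ)
  read b, top A: go to s4, push A → (s4, ababcaaaaa, AAZ)
  read a, top A: go to s1, push ε → (s1, babcaaaaa, AZ)
  read b, top A: go to s4, push A → (s4, abcaaaaa, AZ)
  read a, top A: go to s1, push ε → (s1, bcaaaaa, Z)
  read b, top Z: go to s2, push AZ → (s2, caaaaa, AZ)
  read c, top A: go to s4, push AA → (s4, aaaaa, AAZ)
  read a, top A: go to s1, push ε → (s1, aaaa, AZ)
  read a, top A: go to s4, push AA → (s4, aaa, AAZ)
  read a, top A: go to s1, push ε → (s1, aa, AZ)
  read a, top A: go to s4, push AA → (s4, a, AAZ)
  read a, top A: go to s1, push ε → (s1, ε, AZ)
All input consumed; M is in state s1.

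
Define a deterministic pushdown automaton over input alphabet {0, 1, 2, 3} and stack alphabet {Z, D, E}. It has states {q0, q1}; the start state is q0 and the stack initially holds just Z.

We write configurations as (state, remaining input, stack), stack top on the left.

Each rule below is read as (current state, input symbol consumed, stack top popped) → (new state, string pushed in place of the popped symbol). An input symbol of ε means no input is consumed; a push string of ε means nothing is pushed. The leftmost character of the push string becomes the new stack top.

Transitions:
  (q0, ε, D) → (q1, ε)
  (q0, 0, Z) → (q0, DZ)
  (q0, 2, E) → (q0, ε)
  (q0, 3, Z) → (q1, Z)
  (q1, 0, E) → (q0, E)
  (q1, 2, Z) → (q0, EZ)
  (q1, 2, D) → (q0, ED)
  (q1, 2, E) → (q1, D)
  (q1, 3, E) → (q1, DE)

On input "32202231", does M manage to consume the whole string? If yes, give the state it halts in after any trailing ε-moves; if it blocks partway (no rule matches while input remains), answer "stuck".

stuck

(q0, 32202231, Z)
  read 3, top Z: go to q1, push Z → (q1, 2202231, Z)
  read 2, top Z: go to q0, push EZ → (q0, 202231, EZ)
  read 2, top E: go to q0, push ε → (q0, 02231, Z)
  read 0, top Z: go to q0, push DZ → (q0, 2231, DZ)
  ε-move, top D: go to q1, push ε → (q1, 2231, Z)
  read 2, top Z: go to q0, push EZ → (q0, 231, EZ)
  read 2, top E: go to q0, push ε → (q0, 31, Z)
  read 3, top Z: go to q1, push Z → (q1, 1, Z)
No transition for (q1, 1, top Z); M blocks with input 1 remaining.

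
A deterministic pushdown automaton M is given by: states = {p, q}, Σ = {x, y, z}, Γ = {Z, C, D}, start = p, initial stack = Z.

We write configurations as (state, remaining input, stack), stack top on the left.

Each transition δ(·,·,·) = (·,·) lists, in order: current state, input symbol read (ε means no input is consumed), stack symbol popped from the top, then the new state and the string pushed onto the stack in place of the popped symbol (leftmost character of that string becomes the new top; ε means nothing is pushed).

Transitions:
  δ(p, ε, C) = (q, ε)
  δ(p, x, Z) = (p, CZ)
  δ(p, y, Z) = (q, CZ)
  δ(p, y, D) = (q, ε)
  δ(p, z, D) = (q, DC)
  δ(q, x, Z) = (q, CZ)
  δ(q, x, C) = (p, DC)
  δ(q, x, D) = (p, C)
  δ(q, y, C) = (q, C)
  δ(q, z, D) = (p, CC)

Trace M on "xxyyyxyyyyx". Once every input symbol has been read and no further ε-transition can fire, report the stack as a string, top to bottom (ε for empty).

(p, xxyyyxyyyyx, Z)
  read x, top Z: go to p, push CZ → (p, xyyyxyyyyx, CZ)
  ε-move, top C: go to q, push ε → (q, xyyyxyyyyx, Z)
  read x, top Z: go to q, push CZ → (q, yyyxyyyyx, CZ)
  read y, top C: go to q, push C → (q, yyxyyyyx, CZ)
  read y, top C: go to q, push C → (q, yxyyyyx, CZ)
  read y, top C: go to q, push C → (q, xyyyyx, CZ)
  read x, top C: go to p, push DC → (p, yyyyx, DCZ)
  read y, top D: go to q, push ε → (q, yyyx, CZ)
  read y, top C: go to q, push C → (q, yyx, CZ)
  read y, top C: go to q, push C → (q, yx, CZ)
  read y, top C: go to q, push C → (q, x, CZ)
  read x, top C: go to p, push DC → (p, ε, DCZ)
All input consumed in state p with stack DCZ.

DCZ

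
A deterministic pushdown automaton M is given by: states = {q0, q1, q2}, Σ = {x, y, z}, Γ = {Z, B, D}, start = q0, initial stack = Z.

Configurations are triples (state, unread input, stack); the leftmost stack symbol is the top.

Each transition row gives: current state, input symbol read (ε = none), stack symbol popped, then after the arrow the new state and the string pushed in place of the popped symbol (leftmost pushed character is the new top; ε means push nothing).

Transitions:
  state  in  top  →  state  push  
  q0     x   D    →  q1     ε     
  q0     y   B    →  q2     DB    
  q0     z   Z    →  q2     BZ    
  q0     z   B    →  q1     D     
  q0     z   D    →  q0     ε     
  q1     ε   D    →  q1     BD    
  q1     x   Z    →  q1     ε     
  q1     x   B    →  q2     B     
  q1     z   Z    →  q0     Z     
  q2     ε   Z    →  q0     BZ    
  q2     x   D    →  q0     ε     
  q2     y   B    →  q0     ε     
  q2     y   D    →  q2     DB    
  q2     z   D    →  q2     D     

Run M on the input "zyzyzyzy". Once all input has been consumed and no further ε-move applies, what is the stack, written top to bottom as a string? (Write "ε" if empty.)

(q0, zyzyzyzy, Z)
  read z, top Z: go to q2, push BZ → (q2, yzyzyzy, BZ)
  read y, top B: go to q0, push ε → (q0, zyzyzy, Z)
  read z, top Z: go to q2, push BZ → (q2, yzyzy, BZ)
  read y, top B: go to q0, push ε → (q0, zyzy, Z)
  read z, top Z: go to q2, push BZ → (q2, yzy, BZ)
  read y, top B: go to q0, push ε → (q0, zy, Z)
  read z, top Z: go to q2, push BZ → (q2, y, BZ)
  read y, top B: go to q0, push ε → (q0, ε, Z)
All input consumed in state q0 with stack Z.

Z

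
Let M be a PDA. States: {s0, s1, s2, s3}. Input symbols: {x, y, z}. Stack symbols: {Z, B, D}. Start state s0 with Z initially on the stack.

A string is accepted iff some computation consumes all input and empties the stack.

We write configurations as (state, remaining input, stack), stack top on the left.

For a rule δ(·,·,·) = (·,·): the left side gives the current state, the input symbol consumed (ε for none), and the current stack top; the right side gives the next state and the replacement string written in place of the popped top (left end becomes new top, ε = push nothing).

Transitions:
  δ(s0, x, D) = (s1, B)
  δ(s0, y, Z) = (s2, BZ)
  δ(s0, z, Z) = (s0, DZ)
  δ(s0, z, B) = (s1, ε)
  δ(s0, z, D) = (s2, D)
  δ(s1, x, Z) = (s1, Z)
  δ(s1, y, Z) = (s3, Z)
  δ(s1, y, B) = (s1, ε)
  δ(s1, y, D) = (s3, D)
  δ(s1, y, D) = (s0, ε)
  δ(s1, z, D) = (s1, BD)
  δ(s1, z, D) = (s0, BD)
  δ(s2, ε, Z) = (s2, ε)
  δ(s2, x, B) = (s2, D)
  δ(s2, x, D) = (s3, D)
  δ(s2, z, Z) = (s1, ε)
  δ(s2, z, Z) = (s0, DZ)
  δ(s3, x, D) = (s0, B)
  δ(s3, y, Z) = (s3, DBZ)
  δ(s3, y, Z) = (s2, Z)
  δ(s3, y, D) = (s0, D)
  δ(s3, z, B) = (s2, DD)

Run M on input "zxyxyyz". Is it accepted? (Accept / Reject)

One accepting computation: (s0, zxyxyyz, Z) ⊢ (s0, xyxyyz, DZ) ⊢ (s1, yxyyz, BZ) ⊢ (s1, xyyz, Z) ⊢ (s1, yyz, Z) ⊢ (s3, yz, Z) ⊢ (s2, z, Z) ⊢ (s1, ε, ε)
All input consumed and the stack is empty.

Accept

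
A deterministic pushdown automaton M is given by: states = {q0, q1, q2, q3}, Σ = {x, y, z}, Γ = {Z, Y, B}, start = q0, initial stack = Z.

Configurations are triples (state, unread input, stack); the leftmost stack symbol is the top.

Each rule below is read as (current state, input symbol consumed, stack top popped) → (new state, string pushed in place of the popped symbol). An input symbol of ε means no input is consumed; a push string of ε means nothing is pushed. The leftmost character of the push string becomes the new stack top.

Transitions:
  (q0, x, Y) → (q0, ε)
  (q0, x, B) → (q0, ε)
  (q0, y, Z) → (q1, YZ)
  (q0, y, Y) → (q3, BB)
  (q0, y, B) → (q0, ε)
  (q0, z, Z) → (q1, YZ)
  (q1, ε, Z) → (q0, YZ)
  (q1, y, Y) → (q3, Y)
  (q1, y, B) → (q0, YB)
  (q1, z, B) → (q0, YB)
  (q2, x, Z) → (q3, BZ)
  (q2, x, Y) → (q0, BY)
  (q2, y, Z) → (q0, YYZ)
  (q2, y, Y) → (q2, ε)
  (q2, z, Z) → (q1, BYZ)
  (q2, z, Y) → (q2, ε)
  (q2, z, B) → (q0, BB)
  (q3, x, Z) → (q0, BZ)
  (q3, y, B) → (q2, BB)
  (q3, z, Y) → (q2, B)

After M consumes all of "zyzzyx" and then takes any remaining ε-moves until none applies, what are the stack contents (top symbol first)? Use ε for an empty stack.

(q0, zyzzyx, Z) ⊢ (q1, yzzyx, YZ) ⊢ (q3, zzyx, YZ) ⊢ (q2, zyx, BZ) ⊢ (q0, yx, BBZ) ⊢ (q0, x, BZ) ⊢ (q0, ε, Z)
All input consumed in state q0 with stack Z.

Z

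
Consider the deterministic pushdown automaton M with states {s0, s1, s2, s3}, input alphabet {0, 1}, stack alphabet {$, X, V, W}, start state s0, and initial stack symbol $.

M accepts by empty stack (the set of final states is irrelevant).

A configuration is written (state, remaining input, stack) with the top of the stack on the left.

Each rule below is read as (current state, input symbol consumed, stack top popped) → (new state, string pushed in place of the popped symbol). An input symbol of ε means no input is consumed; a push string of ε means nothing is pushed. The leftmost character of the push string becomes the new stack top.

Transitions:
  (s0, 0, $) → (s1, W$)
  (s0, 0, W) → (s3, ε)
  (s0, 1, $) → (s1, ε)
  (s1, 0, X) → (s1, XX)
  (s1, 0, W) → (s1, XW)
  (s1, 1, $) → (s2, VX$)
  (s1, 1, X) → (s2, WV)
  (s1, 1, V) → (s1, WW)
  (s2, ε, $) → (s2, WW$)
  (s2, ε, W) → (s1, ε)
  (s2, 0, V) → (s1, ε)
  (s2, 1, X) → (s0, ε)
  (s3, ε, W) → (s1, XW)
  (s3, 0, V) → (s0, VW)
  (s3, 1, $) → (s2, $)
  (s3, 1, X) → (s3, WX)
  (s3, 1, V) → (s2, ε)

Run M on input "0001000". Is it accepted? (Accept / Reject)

Reject

(s0, 0001000, $) ⊢ (s1, 001000, W$) ⊢ (s1, 01000, XW$) ⊢ (s1, 1000, XXW$) ⊢ (s2, 000, WVXW$) ⊢ (s1, 000, VXW$)
No transition applies at (s1, 000, VXW$); input not fully consumed.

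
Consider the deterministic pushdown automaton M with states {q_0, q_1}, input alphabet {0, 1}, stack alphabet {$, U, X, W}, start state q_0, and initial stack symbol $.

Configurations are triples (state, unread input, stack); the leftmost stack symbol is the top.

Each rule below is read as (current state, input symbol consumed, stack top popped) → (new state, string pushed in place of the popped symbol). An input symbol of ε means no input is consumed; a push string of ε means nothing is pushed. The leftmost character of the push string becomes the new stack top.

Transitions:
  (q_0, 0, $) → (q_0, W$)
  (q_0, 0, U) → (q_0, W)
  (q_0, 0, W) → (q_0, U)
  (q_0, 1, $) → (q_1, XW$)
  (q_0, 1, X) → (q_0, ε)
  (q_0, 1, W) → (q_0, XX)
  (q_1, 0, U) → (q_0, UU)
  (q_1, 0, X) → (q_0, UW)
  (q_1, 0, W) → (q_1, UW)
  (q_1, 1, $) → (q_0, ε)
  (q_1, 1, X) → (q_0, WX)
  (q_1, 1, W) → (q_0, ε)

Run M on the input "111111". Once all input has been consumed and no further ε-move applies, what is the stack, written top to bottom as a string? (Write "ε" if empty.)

W$

(q_0, 111111, $) ⊢ (q_1, 11111, XW$) ⊢ (q_0, 1111, WXW$) ⊢ (q_0, 111, XXXW$) ⊢ (q_0, 11, XXW$) ⊢ (q_0, 1, XW$) ⊢ (q_0, ε, W$)
All input consumed in state q_0 with stack W$.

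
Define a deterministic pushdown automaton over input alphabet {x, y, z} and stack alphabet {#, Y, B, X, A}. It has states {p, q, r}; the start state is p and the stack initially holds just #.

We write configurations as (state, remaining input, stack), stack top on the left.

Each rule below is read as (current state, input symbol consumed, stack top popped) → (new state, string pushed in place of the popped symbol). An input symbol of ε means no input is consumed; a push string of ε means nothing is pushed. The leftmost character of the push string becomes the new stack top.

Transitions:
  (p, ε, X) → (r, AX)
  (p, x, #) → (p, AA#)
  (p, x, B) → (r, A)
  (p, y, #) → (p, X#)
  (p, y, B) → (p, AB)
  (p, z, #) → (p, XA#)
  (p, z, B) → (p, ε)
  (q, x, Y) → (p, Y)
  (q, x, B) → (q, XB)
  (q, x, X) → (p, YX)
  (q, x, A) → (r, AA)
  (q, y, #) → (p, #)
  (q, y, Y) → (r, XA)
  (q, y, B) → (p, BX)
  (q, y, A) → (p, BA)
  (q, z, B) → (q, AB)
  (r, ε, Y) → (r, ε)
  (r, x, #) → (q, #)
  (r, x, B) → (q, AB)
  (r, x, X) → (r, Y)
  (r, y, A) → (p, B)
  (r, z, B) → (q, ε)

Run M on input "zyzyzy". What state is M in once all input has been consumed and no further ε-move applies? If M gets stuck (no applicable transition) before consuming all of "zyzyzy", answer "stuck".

p

(p, zyzyzy, #)
  read z, top #: go to p, push XA# → (p, yzyzy, XA#)
  ε-move, top X: go to r, push AX → (r, yzyzy, AXA#)
  read y, top A: go to p, push B → (p, zyzy, BXA#)
  read z, top B: go to p, push ε → (p, yzy, XA#)
  ε-move, top X: go to r, push AX → (r, yzy, AXA#)
  read y, top A: go to p, push B → (p, zy, BXA#)
  read z, top B: go to p, push ε → (p, y, XA#)
  ε-move, top X: go to r, push AX → (r, y, AXA#)
  read y, top A: go to p, push B → (p, ε, BXA#)
All input consumed; M is in state p.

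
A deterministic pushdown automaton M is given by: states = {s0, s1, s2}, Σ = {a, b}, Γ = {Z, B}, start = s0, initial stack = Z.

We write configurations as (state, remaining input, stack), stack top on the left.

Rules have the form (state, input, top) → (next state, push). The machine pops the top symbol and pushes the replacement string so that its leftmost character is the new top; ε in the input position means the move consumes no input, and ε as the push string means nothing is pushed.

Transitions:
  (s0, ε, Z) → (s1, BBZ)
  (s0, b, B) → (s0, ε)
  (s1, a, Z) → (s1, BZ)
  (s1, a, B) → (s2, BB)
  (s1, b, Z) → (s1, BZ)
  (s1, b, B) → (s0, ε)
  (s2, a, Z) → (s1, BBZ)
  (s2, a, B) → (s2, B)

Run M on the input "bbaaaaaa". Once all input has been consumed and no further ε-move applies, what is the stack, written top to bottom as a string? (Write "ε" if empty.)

(s0, bbaaaaaa, Z) ⊢ (s1, bbaaaaaa, BBZ) ⊢ (s0, baaaaaa, BZ) ⊢ (s0, aaaaaa, Z) ⊢ (s1, aaaaaa, BBZ) ⊢ (s2, aaaaa, BBBZ) ⊢ (s2, aaaa, BBBZ) ⊢ (s2, aaa, BBBZ) ⊢ (s2, aa, BBBZ) ⊢ (s2, a, BBBZ) ⊢ (s2, ε, BBBZ)
All input consumed in state s2 with stack BBBZ.

BBBZ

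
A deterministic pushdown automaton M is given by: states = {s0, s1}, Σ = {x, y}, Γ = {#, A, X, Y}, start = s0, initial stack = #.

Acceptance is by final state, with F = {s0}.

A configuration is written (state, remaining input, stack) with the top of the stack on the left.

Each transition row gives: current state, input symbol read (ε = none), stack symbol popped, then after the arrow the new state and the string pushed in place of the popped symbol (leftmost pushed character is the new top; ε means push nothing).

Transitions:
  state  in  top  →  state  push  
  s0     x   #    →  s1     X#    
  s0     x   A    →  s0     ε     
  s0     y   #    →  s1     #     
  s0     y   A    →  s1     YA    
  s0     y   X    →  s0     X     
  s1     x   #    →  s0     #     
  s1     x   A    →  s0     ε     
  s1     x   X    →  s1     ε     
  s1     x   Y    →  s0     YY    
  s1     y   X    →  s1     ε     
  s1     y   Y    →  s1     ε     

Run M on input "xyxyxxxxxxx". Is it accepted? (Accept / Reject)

(s0, xyxyxxxxxxx, #)
  read x, top #: go to s1, push X# → (s1, yxyxxxxxxx, X#)
  read y, top X: go to s1, push ε → (s1, xyxxxxxxx, #)
  read x, top #: go to s0, push # → (s0, yxxxxxxx, #)
  read y, top #: go to s1, push # → (s1, xxxxxxx, #)
  read x, top #: go to s0, push # → (s0, xxxxxx, #)
  read x, top #: go to s1, push X# → (s1, xxxxx, X#)
  read x, top X: go to s1, push ε → (s1, xxxx, #)
  read x, top #: go to s0, push # → (s0, xxx, #)
  read x, top #: go to s1, push X# → (s1, xx, X#)
  read x, top X: go to s1, push ε → (s1, x, #)
  read x, top #: go to s0, push # → (s0, ε, #)
All input consumed; state s0 ∈ F.

Accept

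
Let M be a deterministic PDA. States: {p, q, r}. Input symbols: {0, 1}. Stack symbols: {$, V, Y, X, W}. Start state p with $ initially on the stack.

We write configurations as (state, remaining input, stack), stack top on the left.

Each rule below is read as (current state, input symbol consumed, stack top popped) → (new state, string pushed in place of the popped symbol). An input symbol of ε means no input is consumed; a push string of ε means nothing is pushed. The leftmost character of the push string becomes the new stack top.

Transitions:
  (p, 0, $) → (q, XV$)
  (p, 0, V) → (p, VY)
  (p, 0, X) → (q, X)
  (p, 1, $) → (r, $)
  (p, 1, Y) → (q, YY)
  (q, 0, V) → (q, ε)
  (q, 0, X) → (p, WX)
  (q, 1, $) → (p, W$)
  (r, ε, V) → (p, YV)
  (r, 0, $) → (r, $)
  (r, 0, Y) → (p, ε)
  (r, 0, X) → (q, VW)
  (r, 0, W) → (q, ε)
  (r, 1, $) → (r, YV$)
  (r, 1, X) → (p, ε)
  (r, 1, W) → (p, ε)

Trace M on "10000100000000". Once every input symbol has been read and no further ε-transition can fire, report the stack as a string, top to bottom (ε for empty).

VYYYYYYY$

(p, 10000100000000, $) ⊢ (r, 0000100000000, $) ⊢ (r, 000100000000, $) ⊢ (r, 00100000000, $) ⊢ (r, 0100000000, $) ⊢ (r, 100000000, $) ⊢ (r, 00000000, YV$) ⊢ (p, 0000000, V$) ⊢ (p, 000000, VY$) ⊢ (p, 00000, VYY$) ⊢ (p, 0000, VYYY$) ⊢ (p, 000, VYYYY$) ⊢ (p, 00, VYYYYY$) ⊢ (p, 0, VYYYYYY$) ⊢ (p, ε, VYYYYYYY$)
All input consumed in state p with stack VYYYYYYY$.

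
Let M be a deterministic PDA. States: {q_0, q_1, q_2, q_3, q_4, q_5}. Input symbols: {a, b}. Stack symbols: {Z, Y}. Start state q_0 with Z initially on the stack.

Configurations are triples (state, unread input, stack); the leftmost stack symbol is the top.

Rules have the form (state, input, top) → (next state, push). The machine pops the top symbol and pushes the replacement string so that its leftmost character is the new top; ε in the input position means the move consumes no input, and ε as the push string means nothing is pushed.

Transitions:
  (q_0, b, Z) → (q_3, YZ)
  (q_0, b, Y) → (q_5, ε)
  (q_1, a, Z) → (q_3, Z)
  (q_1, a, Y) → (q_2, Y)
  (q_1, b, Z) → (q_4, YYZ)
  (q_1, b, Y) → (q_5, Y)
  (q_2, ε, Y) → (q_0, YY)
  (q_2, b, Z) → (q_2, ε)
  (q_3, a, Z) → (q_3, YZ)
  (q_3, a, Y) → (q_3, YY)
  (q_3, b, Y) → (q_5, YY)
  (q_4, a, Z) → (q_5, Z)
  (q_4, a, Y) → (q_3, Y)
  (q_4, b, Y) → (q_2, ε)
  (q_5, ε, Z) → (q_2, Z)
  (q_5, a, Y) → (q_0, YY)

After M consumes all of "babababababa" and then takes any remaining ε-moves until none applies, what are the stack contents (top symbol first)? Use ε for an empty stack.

(q_0, babababababa, Z) ⊢ (q_3, abababababa, YZ) ⊢ (q_3, bababababa, YYZ) ⊢ (q_5, ababababa, YYYZ) ⊢ (q_0, babababa, YYYYZ) ⊢ (q_5, abababa, YYYZ) ⊢ (q_0, bababa, YYYYZ) ⊢ (q_5, ababa, YYYZ) ⊢ (q_0, baba, YYYYZ) ⊢ (q_5, aba, YYYZ) ⊢ (q_0, ba, YYYYZ) ⊢ (q_5, a, YYYZ) ⊢ (q_0, ε, YYYYZ)
All input consumed in state q_0 with stack YYYYZ.

YYYYZ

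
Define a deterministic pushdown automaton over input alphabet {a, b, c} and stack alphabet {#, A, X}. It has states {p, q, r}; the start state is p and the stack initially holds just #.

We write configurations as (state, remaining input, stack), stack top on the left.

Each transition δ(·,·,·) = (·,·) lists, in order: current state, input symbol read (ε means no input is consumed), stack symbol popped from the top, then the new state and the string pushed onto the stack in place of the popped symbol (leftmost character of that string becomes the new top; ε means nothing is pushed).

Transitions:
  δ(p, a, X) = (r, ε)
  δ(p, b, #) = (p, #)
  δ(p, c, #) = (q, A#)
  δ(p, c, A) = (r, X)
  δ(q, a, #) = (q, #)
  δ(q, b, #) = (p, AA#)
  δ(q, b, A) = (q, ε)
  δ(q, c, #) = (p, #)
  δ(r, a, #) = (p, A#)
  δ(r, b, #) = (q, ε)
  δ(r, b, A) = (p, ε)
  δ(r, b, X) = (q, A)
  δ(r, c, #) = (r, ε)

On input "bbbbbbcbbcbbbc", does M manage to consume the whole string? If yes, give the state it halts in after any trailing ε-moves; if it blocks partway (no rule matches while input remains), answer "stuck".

p

(p, bbbbbbcbbcbbbc, #)
  read b, top #: go to p, push # → (p, bbbbbcbbcbbbc, #)
  read b, top #: go to p, push # → (p, bbbbcbbcbbbc, #)
  read b, top #: go to p, push # → (p, bbbcbbcbbbc, #)
  read b, top #: go to p, push # → (p, bbcbbcbbbc, #)
  read b, top #: go to p, push # → (p, bcbbcbbbc, #)
  read b, top #: go to p, push # → (p, cbbcbbbc, #)
  read c, top #: go to q, push A# → (q, bbcbbbc, A#)
  read b, top A: go to q, push ε → (q, bcbbbc, #)
  read b, top #: go to p, push AA# → (p, cbbbc, AA#)
  read c, top A: go to r, push X → (r, bbbc, XA#)
  read b, top X: go to q, push A → (q, bbc, AA#)
  read b, top A: go to q, push ε → (q, bc, A#)
  read b, top A: go to q, push ε → (q, c, #)
  read c, top #: go to p, push # → (p, ε, #)
All input consumed; M is in state p.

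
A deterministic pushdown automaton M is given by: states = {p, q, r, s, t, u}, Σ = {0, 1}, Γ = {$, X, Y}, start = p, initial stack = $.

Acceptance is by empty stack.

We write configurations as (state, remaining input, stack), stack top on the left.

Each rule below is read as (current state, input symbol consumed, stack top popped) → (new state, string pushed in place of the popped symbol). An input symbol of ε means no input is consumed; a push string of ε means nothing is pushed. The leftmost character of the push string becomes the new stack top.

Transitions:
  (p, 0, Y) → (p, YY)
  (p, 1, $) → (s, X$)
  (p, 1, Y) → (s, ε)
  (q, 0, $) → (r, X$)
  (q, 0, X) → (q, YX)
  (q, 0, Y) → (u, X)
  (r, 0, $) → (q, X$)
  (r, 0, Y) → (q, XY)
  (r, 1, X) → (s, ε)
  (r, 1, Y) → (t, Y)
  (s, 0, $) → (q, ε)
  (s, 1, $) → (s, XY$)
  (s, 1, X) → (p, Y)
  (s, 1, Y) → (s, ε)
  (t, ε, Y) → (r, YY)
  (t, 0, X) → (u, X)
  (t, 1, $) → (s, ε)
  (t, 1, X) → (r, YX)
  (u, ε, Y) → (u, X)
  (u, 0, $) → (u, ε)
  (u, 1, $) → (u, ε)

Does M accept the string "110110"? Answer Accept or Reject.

(p, 110110, $) ⊢ (s, 10110, X$) ⊢ (p, 0110, Y$) ⊢ (p, 110, YY$) ⊢ (s, 10, Y$) ⊢ (s, 0, $) ⊢ (q, ε, ε)
All input consumed and the stack is empty.

Accept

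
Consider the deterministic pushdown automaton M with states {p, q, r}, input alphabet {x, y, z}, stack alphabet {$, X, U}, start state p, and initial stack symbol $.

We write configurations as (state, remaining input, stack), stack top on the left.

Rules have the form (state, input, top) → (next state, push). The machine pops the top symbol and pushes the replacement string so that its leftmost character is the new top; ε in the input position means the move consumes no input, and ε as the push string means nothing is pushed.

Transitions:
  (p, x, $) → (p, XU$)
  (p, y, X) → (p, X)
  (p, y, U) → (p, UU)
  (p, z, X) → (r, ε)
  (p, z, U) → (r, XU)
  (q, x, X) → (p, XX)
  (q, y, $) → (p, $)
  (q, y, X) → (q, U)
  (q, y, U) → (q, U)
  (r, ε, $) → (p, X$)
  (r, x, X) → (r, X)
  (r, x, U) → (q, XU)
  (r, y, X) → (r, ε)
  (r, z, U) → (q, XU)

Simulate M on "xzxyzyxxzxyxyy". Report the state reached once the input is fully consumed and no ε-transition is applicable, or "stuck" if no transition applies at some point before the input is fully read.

stuck

(p, xzxyzyxxzxyxyy, $)
  read x, top $: go to p, push XU$ → (p, zxyzyxxzxyxyy, XU$)
  read z, top X: go to r, push ε → (r, xyzyxxzxyxyy, U$)
  read x, top U: go to q, push XU → (q, yzyxxzxyxyy, XU$)
  read y, top X: go to q, push U → (q, zyxxzxyxyy, UU$)
No transition for (q, z, top U); M blocks with input zyxxzxyxyy remaining.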